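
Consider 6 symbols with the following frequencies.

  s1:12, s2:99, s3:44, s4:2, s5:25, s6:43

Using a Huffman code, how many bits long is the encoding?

486

Greedily combine the two least-frequent nodes:
combine s4(2), s1(12) → 14
combine 14, s5(25) → 39
combine 39, s6(43) → 82
combine s3(44), 82 → 126
combine s2(99), 126 → 225
Total encoded bits = sum of merged weights = 14 + 39 + 82 + 126 + 225 = 486.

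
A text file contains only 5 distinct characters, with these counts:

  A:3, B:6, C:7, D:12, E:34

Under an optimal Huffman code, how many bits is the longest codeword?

4

Merge the two lowest-weight nodes at each step:
merge A(3) and B(6): 9
merge C(7) and 9: 16
merge D(12) and 16: 28
merge 28 and E(34): 62
Maximum depth reached is 4.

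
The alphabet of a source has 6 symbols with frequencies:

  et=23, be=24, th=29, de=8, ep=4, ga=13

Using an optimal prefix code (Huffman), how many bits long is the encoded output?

Build the Huffman tree bottom-up:
combine ep(4), de(8) → 12
combine 12, ga(13) → 25
combine et(23), be(24) → 47
combine 25, th(29) → 54
combine 47, 54 → 101
Each symbol's bit-cost is frequency × depth; summing gives 239 bits (equivalently 12 + 25 + 47 + 54 + 101).

239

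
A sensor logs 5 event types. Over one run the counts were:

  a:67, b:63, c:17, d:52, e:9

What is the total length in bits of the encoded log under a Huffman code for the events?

442

Greedily combine the two least-frequent nodes:
e(9) + c(17) → 26
26 + d(52) → 78
b(63) + a(67) → 130
78 + 130 → 208
Total encoded bits = sum of merged weights = 26 + 78 + 130 + 208 = 442.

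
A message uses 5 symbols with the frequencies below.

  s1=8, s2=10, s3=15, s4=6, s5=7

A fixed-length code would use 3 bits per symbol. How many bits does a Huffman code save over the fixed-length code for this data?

33

Fixed-length: 3 bits × 46 symbols = 138 bits.
Huffman merges:
merge s4(6) and s5(7): 13
merge s1(8) and s2(10): 18
merge 13 and s3(15): 28
merge 18 and 28: 46
Huffman total = 13 + 18 + 28 + 46 = 105 bits.
Saving = 138 − 105 = 33 bits.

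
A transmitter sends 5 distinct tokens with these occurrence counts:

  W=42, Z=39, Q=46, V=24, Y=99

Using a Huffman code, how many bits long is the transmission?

Merge the two smallest weights repeatedly:
merge V(24) and Z(39): 63
merge W(42) and Q(46): 88
merge 63 and 88: 151
merge Y(99) and 151: 250
The encoded length is the sum of every internal node's weight: 63 + 88 + 151 + 250 = 552 bits.

552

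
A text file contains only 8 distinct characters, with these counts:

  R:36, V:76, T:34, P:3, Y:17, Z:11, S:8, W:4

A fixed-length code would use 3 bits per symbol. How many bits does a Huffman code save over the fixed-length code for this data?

104

Fixed-length: 3 bits × 189 symbols = 567 bits.
Huffman merges:
merge P(3) and W(4): 7
merge 7 and S(8): 15
merge Z(11) and 15: 26
merge Y(17) and 26: 43
merge T(34) and R(36): 70
merge 43 and 70: 113
merge V(76) and 113: 189
Huffman total = 7 + 15 + 26 + 43 + 70 + 113 + 189 = 463 bits.
Saving = 567 − 463 = 104 bits.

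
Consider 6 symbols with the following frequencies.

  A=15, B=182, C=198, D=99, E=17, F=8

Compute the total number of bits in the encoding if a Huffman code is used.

1042

Merge the two smallest weights repeatedly:
combine F(8), A(15) → 23
combine E(17), 23 → 40
combine 40, D(99) → 139
combine 139, B(182) → 321
combine C(198), 321 → 519
Total encoded bits = sum of merged weights = 23 + 40 + 139 + 321 + 519 = 1042.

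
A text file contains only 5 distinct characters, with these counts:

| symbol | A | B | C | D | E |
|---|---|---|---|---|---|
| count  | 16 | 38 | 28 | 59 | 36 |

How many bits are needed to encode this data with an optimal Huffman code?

Merge the two smallest weights repeatedly:
combine A(16), C(28) → 44
combine E(36), B(38) → 74
combine 44, D(59) → 103
combine 74, 103 → 177
The encoded length is the sum of every internal node's weight: 44 + 74 + 103 + 177 = 398 bits.

398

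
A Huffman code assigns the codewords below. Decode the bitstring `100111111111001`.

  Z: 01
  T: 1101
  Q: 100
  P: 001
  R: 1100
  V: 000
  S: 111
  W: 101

Read left to right; each codeword is recognised as soon as it completes (prefix code):
  100→Q | 111→S | 111→S | 111→S | 001→P
Decoded message: QSSSP

QSSSP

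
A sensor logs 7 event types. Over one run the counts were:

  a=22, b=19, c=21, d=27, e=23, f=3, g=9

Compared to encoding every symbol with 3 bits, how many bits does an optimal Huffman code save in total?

38

Fixed-length: 3 bits × 124 symbols = 372 bits.
Huffman merges:
merge f(3) and g(9): 12
merge 12 and b(19): 31
merge c(21) and a(22): 43
merge e(23) and d(27): 50
merge 31 and 43: 74
merge 50 and 74: 124
Huffman total = 12 + 31 + 43 + 50 + 74 + 124 = 334 bits.
Saving = 372 − 334 = 38 bits.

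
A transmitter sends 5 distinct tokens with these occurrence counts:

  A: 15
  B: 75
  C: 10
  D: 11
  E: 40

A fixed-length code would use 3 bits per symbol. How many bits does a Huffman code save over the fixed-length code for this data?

Fixed-length: 3 bits × 151 symbols = 453 bits.
Huffman merges:
C(10) + D(11) → 21
A(15) + 21 → 36
36 + E(40) → 76
B(75) + 76 → 151
Huffman total = 21 + 36 + 76 + 151 = 284 bits.
Saving = 453 − 284 = 169 bits.

169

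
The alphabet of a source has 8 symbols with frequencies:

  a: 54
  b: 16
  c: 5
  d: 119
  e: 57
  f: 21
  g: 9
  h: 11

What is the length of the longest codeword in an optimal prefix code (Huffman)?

Merge the two lowest-weight nodes at each step:
combine c(5), g(9) → 14
combine h(11), 14 → 25
combine b(16), f(21) → 37
combine 25, 37 → 62
combine a(54), e(57) → 111
combine 62, 111 → 173
combine d(119), 173 → 292
The rarest symbols sit at the bottom; the longest codeword is 5 bits.

5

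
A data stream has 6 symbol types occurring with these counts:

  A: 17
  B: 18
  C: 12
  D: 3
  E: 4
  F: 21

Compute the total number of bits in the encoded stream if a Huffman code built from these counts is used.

Merge the two smallest weights repeatedly:
combine D(3), E(4) → 7
combine 7, C(12) → 19
combine A(17), B(18) → 35
combine 19, F(21) → 40
combine 35, 40 → 75
Total encoded bits = sum of merged weights = 7 + 19 + 35 + 40 + 75 = 176.

176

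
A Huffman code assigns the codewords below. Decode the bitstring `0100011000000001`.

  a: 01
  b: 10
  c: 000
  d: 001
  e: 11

aceccd

Read left to right; each codeword is recognised as soon as it completes (prefix code):
  01→a | 000→c | 11→e | 000→c | 000→c | 001→d
Decoded message: aceccd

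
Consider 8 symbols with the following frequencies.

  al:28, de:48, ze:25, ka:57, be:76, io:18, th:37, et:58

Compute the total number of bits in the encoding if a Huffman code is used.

Merge the two smallest weights repeatedly:
combine io(18), ze(25) → 43
combine al(28), th(37) → 65
combine 43, de(48) → 91
combine ka(57), et(58) → 115
combine 65, be(76) → 141
combine 91, 115 → 206
combine 141, 206 → 347
The encoded length is the sum of every internal node's weight: 43 + 65 + 91 + 115 + 141 + 206 + 347 = 1008 bits.

1008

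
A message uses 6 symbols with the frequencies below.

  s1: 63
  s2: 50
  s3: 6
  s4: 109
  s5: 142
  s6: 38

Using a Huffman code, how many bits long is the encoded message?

Merge the two smallest weights repeatedly:
merge s3(6) and s6(38): 44
merge 44 and s2(50): 94
merge s1(63) and 94: 157
merge s4(109) and s5(142): 251
merge 157 and 251: 408
Total encoded bits = sum of merged weights = 44 + 94 + 157 + 251 + 408 = 954.

954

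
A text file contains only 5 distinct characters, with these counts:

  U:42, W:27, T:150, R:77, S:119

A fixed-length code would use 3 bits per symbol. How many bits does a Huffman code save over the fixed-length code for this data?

350

Fixed-length: 3 bits × 415 symbols = 1245 bits.
Huffman merges:
merge W(27) and U(42): 69
merge 69 and R(77): 146
merge S(119) and 146: 265
merge T(150) and 265: 415
Huffman total = 69 + 146 + 265 + 415 = 895 bits.
Saving = 1245 − 895 = 350 bits.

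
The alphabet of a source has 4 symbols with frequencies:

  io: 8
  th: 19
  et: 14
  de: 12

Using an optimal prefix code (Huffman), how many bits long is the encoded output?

106

Build the Huffman tree bottom-up:
merge io(8) and de(12): 20
merge et(14) and th(19): 33
merge 20 and 33: 53
Total encoded bits = sum of merged weights = 20 + 33 + 53 = 106.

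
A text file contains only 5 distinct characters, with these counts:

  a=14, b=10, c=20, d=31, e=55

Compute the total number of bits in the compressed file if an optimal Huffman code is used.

273

Greedily combine the two least-frequent nodes:
merge b(10) and a(14): 24
merge c(20) and 24: 44
merge d(31) and 44: 75
merge e(55) and 75: 130
Each symbol's bit-cost is frequency × depth; summing gives 273 bits (equivalently 24 + 44 + 75 + 130).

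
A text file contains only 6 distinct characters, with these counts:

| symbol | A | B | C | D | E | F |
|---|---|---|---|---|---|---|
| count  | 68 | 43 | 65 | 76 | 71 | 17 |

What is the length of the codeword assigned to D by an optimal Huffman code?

2

Repeatedly merge the two smallest:
F(17) + B(43) → 60
60 + C(65) → 125
A(68) + E(71) → 139
D(76) + 125 → 201
139 + 201 → 340
D's leaf is at depth 2, giving a 2-bit codeword.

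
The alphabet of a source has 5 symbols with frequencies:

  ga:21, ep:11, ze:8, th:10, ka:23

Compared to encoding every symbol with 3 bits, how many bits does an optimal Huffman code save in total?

Fixed-length: 3 bits × 73 symbols = 219 bits.
Huffman merges:
ze(8) + th(10) → 18
ep(11) + 18 → 29
ga(21) + ka(23) → 44
29 + 44 → 73
Huffman total = 18 + 29 + 44 + 73 = 164 bits.
Saving = 219 − 164 = 55 bits.

55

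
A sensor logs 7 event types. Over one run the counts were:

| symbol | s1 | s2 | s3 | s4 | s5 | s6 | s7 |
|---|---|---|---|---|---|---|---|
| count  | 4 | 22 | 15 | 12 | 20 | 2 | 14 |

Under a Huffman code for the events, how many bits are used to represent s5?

2

Huffman merges, smallest pair first:
combine s6(2), s1(4) → 6
combine 6, s4(12) → 18
combine s7(14), s3(15) → 29
combine 18, s5(20) → 38
combine s2(22), 29 → 51
combine 38, 51 → 89
s5's leaf is at depth 2, giving a 2-bit codeword.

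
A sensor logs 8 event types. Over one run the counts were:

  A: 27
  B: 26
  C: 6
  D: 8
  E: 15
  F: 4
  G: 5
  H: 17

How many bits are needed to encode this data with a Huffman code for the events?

294

Merge the two smallest weights repeatedly:
F(4) + G(5) → 9
C(6) + D(8) → 14
9 + 14 → 23
E(15) + H(17) → 32
23 + B(26) → 49
A(27) + 32 → 59
49 + 59 → 108
Total encoded bits = sum of merged weights = 9 + 14 + 23 + 32 + 49 + 59 + 108 = 294.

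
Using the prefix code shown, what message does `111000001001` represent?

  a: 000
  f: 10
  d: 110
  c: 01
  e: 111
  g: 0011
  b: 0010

Read left to right; each codeword is recognised as soon as it completes (prefix code):
  111→e | 000→a | 0010→b | 01→c
Decoded message: eabc

eabc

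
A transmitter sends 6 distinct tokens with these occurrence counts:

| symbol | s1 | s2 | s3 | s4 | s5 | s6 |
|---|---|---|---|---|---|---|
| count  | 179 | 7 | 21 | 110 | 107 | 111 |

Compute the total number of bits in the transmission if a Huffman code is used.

1233

Merge the two smallest weights repeatedly:
combine s2(7), s3(21) → 28
combine 28, s5(107) → 135
combine s4(110), s6(111) → 221
combine 135, s1(179) → 314
combine 221, 314 → 535
Each symbol's bit-cost is frequency × depth; summing gives 1233 bits (equivalently 28 + 135 + 221 + 314 + 535).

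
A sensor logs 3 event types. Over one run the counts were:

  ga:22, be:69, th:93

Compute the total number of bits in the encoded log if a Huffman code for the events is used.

Greedily combine the two least-frequent nodes:
combine ga(22), be(69) → 91
combine 91, th(93) → 184
Total encoded bits = sum of merged weights = 91 + 184 = 275.

275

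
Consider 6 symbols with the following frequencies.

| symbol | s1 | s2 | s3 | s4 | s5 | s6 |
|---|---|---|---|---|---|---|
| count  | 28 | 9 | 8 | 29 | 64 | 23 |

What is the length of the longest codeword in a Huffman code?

Merge the two lowest-weight nodes at each step:
combine s3(8), s2(9) → 17
combine 17, s6(23) → 40
combine s1(28), s4(29) → 57
combine 40, 57 → 97
combine s5(64), 97 → 161
The rarest symbols sit at the bottom; the longest codeword is 4 bits.

4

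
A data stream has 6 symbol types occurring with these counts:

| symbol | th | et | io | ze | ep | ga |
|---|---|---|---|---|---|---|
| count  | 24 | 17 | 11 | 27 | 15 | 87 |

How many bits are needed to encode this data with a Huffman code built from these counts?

395

Greedily combine the two least-frequent nodes:
merge io(11) and ep(15): 26
merge et(17) and th(24): 41
merge 26 and ze(27): 53
merge 41 and 53: 94
merge ga(87) and 94: 181
Total encoded bits = sum of merged weights = 26 + 41 + 53 + 94 + 181 = 395.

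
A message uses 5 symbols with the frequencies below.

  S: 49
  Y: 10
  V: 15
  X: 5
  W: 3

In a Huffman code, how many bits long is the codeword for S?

1

Build the tree from the bottom:
merge W(3) and X(5): 8
merge 8 and Y(10): 18
merge V(15) and 18: 33
merge 33 and S(49): 82
S is a child of the root — depth 1, so its codeword is a single bit.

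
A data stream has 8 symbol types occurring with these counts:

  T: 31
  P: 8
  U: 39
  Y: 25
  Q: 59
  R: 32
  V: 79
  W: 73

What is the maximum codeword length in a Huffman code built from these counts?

Merge the two lowest-weight nodes at each step:
merge P(8) and Y(25): 33
merge T(31) and R(32): 63
merge 33 and U(39): 72
merge Q(59) and 63: 122
merge 72 and W(73): 145
merge V(79) and 122: 201
merge 145 and 201: 346
Maximum depth reached is 4.

4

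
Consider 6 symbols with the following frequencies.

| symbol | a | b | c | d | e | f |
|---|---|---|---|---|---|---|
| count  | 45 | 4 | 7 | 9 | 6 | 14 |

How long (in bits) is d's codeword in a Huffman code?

3

Repeatedly merge the two smallest:
combine b(4), e(6) → 10
combine c(7), d(9) → 16
combine 10, f(14) → 24
combine 16, 24 → 40
combine 40, a(45) → 85
The subtree containing d is merged 3 times, so code length = 3.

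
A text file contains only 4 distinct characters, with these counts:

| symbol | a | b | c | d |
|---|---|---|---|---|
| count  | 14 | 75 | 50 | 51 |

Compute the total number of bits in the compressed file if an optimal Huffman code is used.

Merge the two smallest weights repeatedly:
a(14) + c(50) → 64
d(51) + 64 → 115
b(75) + 115 → 190
Total encoded bits = sum of merged weights = 64 + 115 + 190 = 369.

369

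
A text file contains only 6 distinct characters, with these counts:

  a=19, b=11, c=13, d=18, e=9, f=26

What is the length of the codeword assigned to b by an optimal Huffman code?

Huffman merges, smallest pair first:
combine e(9), b(11) → 20
combine c(13), d(18) → 31
combine a(19), 20 → 39
combine f(26), 31 → 57
combine 39, 57 → 96
b's leaf is at depth 3, giving a 3-bit codeword.

3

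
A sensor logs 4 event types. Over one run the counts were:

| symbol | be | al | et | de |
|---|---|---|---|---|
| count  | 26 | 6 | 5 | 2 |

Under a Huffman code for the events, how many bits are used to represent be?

Huffman merges, smallest pair first:
merge de(2) and et(5): 7
merge al(6) and 7: 13
merge 13 and be(26): 39
be is a child of the root — depth 1, so its codeword is a single bit.

1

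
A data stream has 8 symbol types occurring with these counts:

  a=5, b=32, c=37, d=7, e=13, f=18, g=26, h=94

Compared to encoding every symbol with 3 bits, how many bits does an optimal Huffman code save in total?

Fixed-length: 3 bits × 232 symbols = 696 bits.
Huffman merges:
a(5) + d(7) → 12
12 + e(13) → 25
f(18) + 25 → 43
g(26) + b(32) → 58
c(37) + 43 → 80
58 + 80 → 138
h(94) + 138 → 232
Huffman total = 12 + 25 + 43 + 58 + 80 + 138 + 232 = 588 bits.
Saving = 696 − 588 = 108 bits.

108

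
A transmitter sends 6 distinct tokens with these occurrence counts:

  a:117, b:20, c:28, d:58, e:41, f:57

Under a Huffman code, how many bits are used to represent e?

3

Repeatedly merge the two smallest:
combine b(20), c(28) → 48
combine e(41), 48 → 89
combine f(57), d(58) → 115
combine 89, 115 → 204
combine a(117), 204 → 321
e sits 3 levels below the root, so its codeword is 3 bits.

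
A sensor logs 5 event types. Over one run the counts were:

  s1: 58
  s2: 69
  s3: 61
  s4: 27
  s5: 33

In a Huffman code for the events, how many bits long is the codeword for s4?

Build the tree from the bottom:
s4(27) + s5(33) → 60
s1(58) + 60 → 118
s3(61) + s2(69) → 130
118 + 130 → 248
s4 sits 3 levels below the root, so its codeword is 3 bits.

3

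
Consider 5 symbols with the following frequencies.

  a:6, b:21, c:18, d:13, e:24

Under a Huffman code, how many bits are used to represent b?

Huffman merges, smallest pair first:
merge a(6) and d(13): 19
merge c(18) and 19: 37
merge b(21) and e(24): 45
merge 37 and 45: 82
The subtree containing b is merged 2 times, so code length = 2.

2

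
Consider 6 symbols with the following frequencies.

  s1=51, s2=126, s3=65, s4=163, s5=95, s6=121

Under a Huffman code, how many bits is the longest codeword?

4

Merge the two lowest-weight nodes at each step:
combine s1(51), s3(65) → 116
combine s5(95), 116 → 211
combine s6(121), s2(126) → 247
combine s4(163), 211 → 374
combine 247, 374 → 621
Maximum depth reached is 4.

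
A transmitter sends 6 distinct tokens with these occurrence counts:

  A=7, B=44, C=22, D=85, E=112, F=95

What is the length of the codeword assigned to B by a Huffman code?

3

Repeatedly merge the two smallest:
A(7) + C(22) → 29
29 + B(44) → 73
73 + D(85) → 158
F(95) + E(112) → 207
158 + 207 → 365
The subtree containing B is merged 3 times, so code length = 3.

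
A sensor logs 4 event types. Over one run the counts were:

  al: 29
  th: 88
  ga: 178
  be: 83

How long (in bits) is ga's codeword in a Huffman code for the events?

1

Huffman merges, smallest pair first:
merge al(29) and be(83): 112
merge th(88) and 112: 200
merge ga(178) and 200: 378
ga sits one level below the root: a 1-bit codeword.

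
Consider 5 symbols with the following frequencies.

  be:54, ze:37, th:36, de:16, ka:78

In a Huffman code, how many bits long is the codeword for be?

2

Build the tree from the bottom:
combine de(16), th(36) → 52
combine ze(37), 52 → 89
combine be(54), ka(78) → 132
combine 89, 132 → 221
be's leaf is at depth 2, giving a 2-bit codeword.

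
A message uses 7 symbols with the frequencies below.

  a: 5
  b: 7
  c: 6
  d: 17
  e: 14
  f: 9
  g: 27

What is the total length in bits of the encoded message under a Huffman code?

222

Greedily combine the two least-frequent nodes:
combine a(5), c(6) → 11
combine b(7), f(9) → 16
combine 11, e(14) → 25
combine 16, d(17) → 33
combine 25, g(27) → 52
combine 33, 52 → 85
Each symbol's bit-cost is frequency × depth; summing gives 222 bits (equivalently 11 + 16 + 25 + 33 + 52 + 85).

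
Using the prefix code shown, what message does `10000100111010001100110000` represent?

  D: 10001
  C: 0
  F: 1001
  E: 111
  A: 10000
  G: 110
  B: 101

Read left to right; each codeword is recognised as soon as it completes (prefix code):
  10000→A | 1001→F | 110→G | 10001→D | 1001→F | 10000→A
Decoded message: AFGDFA

AFGDFA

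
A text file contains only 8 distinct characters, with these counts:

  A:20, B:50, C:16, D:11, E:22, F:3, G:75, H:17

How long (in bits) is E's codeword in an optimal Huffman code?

Build the tree from the bottom:
combine F(3), D(11) → 14
combine 14, C(16) → 30
combine H(17), A(20) → 37
combine E(22), 30 → 52
combine 37, B(50) → 87
combine 52, G(75) → 127
combine 87, 127 → 214
E's leaf is at depth 3, giving a 3-bit codeword.

3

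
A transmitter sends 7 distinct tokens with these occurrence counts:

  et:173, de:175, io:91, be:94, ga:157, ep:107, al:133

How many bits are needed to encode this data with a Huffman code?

2615

Merge the two smallest weights repeatedly:
io(91) + be(94) → 185
ep(107) + al(133) → 240
ga(157) + et(173) → 330
de(175) + 185 → 360
240 + 330 → 570
360 + 570 → 930
Each symbol's bit-cost is frequency × depth; summing gives 2615 bits (equivalently 185 + 240 + 330 + 360 + 570 + 930).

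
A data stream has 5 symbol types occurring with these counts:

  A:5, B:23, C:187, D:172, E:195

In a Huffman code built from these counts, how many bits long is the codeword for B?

3

Build the tree from the bottom:
combine A(5), B(23) → 28
combine 28, D(172) → 200
combine C(187), E(195) → 382
combine 200, 382 → 582
B's leaf is at depth 3, giving a 3-bit codeword.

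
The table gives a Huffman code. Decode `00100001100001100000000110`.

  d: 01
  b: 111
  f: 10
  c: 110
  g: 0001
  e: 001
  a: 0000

eacgfagf

Read left to right; each codeword is recognised as soon as it completes (prefix code):
  001→e | 0000→a | 110→c | 0001→g | 10→f | 0000→a | 0001→g | 10→f
Decoded message: eacgfagf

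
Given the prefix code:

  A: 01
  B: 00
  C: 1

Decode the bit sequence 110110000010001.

CCACBBABA

Read left to right; each codeword is recognised as soon as it completes (prefix code):
  1→C | 1→C | 01→A | 1→C | 00→B | 00→B | 01→A | 00→B | 01→A
Decoded message: CCACBBABA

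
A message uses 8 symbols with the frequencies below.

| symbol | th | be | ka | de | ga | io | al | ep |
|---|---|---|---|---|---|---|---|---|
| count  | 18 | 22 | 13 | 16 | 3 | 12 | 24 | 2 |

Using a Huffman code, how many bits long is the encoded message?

306

Greedily combine the two least-frequent nodes:
merge ep(2) and ga(3): 5
merge 5 and io(12): 17
merge ka(13) and de(16): 29
merge 17 and th(18): 35
merge be(22) and al(24): 46
merge 29 and 35: 64
merge 46 and 64: 110
Total encoded bits = sum of merged weights = 5 + 17 + 29 + 35 + 46 + 64 + 110 = 306.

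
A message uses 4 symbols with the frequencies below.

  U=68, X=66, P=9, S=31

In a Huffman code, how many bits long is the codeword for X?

2

Huffman merges, smallest pair first:
combine P(9), S(31) → 40
combine 40, X(66) → 106
combine U(68), 106 → 174
X sits 2 levels below the root, so its codeword is 2 bits.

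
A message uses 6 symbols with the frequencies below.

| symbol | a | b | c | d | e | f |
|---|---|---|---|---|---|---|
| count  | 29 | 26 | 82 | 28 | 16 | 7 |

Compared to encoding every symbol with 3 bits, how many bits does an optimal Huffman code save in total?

141

Fixed-length: 3 bits × 188 symbols = 564 bits.
Huffman merges:
merge f(7) and e(16): 23
merge 23 and b(26): 49
merge d(28) and a(29): 57
merge 49 and 57: 106
merge c(82) and 106: 188
Huffman total = 23 + 49 + 57 + 106 + 188 = 423 bits.
Saving = 564 − 423 = 141 bits.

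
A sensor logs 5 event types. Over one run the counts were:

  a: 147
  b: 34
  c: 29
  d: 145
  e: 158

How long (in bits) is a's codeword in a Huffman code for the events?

2

Huffman merges, smallest pair first:
c(29) + b(34) → 63
63 + d(145) → 208
a(147) + e(158) → 305
208 + 305 → 513
a sits 2 levels below the root, so its codeword is 2 bits.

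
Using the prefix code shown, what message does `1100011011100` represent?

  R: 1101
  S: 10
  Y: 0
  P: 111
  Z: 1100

ZYRZ

Read left to right; each codeword is recognised as soon as it completes (prefix code):
  1100→Z | 0→Y | 1101→R | 1100→Z
Decoded message: ZYRZ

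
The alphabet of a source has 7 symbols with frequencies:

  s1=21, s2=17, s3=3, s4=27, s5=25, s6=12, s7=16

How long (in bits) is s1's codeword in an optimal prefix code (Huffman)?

3

Build the tree from the bottom:
combine s3(3), s6(12) → 15
combine 15, s7(16) → 31
combine s2(17), s1(21) → 38
combine s5(25), s4(27) → 52
combine 31, 38 → 69
combine 52, 69 → 121
The subtree containing s1 is merged 3 times, so code length = 3.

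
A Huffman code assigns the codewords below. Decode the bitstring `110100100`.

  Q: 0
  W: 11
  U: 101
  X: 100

Read left to right; each codeword is recognised as soon as it completes (prefix code):
  11→W | 0→Q | 100→X | 100→X
Decoded message: WQXX

WQXX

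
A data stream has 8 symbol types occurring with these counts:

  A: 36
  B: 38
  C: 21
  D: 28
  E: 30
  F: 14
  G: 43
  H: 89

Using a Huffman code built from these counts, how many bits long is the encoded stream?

843

Build the Huffman tree bottom-up:
combine F(14), C(21) → 35
combine D(28), E(30) → 58
combine 35, A(36) → 71
combine B(38), G(43) → 81
combine 58, 71 → 129
combine 81, H(89) → 170
combine 129, 170 → 299
Total encoded bits = sum of merged weights = 35 + 58 + 71 + 81 + 129 + 170 + 299 = 843.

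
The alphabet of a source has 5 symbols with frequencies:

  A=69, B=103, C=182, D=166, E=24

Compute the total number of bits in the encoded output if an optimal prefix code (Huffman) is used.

Build the Huffman tree bottom-up:
combine E(24), A(69) → 93
combine 93, B(103) → 196
combine D(166), C(182) → 348
combine 196, 348 → 544
Total encoded bits = sum of merged weights = 93 + 196 + 348 + 544 = 1181.

1181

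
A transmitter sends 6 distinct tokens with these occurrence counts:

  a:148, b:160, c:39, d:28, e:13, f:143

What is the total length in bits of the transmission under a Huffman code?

1183

Build the Huffman tree bottom-up:
combine e(13), d(28) → 41
combine c(39), 41 → 80
combine 80, f(143) → 223
combine a(148), b(160) → 308
combine 223, 308 → 531
Total encoded bits = sum of merged weights = 41 + 80 + 223 + 308 + 531 = 1183.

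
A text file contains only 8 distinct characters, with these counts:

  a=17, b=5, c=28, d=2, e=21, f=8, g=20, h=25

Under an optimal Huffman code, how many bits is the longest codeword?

Merge the two lowest-weight nodes at each step:
combine d(2), b(5) → 7
combine 7, f(8) → 15
combine 15, a(17) → 32
combine g(20), e(21) → 41
combine h(25), c(28) → 53
combine 32, 41 → 73
combine 53, 73 → 126
Maximum depth reached is 5.

5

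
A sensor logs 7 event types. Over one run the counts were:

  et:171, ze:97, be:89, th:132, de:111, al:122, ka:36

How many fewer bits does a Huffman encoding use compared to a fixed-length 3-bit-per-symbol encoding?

178

Fixed-length: 3 bits × 758 symbols = 2274 bits.
Huffman merges:
combine ka(36), be(89) → 125
combine ze(97), de(111) → 208
combine al(122), 125 → 247
combine th(132), et(171) → 303
combine 208, 247 → 455
combine 303, 455 → 758
Huffman total = 125 + 208 + 247 + 303 + 455 + 758 = 2096 bits.
Saving = 2274 − 2096 = 178 bits.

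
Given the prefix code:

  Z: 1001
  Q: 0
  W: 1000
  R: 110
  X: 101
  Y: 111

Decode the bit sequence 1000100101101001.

WZQRZ

Read left to right; each codeword is recognised as soon as it completes (prefix code):
  1000→W | 1001→Z | 0→Q | 110→R | 1001→Z
Decoded message: WZQRZ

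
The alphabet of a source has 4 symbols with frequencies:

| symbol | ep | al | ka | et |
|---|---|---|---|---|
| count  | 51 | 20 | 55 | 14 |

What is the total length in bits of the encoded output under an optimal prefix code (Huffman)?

259

Merge the two smallest weights repeatedly:
combine et(14), al(20) → 34
combine 34, ep(51) → 85
combine ka(55), 85 → 140
Total encoded bits = sum of merged weights = 34 + 85 + 140 = 259.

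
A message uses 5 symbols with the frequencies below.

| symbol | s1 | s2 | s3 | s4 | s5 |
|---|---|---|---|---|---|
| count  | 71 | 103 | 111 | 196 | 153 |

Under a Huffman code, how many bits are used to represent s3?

2

Repeatedly merge the two smallest:
s1(71) + s2(103) → 174
s3(111) + s5(153) → 264
174 + s4(196) → 370
264 + 370 → 634
s3's leaf is at depth 2, giving a 2-bit codeword.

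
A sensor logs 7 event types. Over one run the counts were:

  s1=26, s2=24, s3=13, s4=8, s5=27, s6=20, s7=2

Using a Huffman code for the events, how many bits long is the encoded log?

316

Greedily combine the two least-frequent nodes:
combine s7(2), s4(8) → 10
combine 10, s3(13) → 23
combine s6(20), 23 → 43
combine s2(24), s1(26) → 50
combine s5(27), 43 → 70
combine 50, 70 → 120
Total encoded bits = sum of merged weights = 10 + 23 + 43 + 50 + 70 + 120 = 316.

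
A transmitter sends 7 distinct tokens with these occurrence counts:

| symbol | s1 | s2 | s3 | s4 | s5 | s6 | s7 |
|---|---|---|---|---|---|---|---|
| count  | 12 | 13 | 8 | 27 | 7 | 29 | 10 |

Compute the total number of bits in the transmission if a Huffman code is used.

Greedily combine the two least-frequent nodes:
s5(7) + s3(8) → 15
s7(10) + s1(12) → 22
s2(13) + 15 → 28
22 + s4(27) → 49
28 + s6(29) → 57
49 + 57 → 106
The encoded length is the sum of every internal node's weight: 15 + 22 + 28 + 49 + 57 + 106 = 277 bits.

277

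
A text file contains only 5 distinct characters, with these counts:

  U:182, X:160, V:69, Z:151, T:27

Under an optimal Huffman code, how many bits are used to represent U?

2

Huffman merges, smallest pair first:
merge T(27) and V(69): 96
merge 96 and Z(151): 247
merge X(160) and U(182): 342
merge 247 and 342: 589
U's leaf is at depth 2, giving a 2-bit codeword.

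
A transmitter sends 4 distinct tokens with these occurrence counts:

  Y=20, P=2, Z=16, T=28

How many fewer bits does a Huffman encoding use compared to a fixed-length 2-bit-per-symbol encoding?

10

Fixed-length: 2 bits × 66 symbols = 132 bits.
Huffman merges:
P(2) + Z(16) → 18
18 + Y(20) → 38
T(28) + 38 → 66
Huffman total = 18 + 38 + 66 = 122 bits.
Saving = 132 − 122 = 10 bits.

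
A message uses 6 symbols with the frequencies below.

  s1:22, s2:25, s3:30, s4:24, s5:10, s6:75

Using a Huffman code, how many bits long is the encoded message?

Build the Huffman tree bottom-up:
merge s5(10) and s1(22): 32
merge s4(24) and s2(25): 49
merge s3(30) and 32: 62
merge 49 and 62: 111
merge s6(75) and 111: 186
Each symbol's bit-cost is frequency × depth; summing gives 440 bits (equivalently 32 + 49 + 62 + 111 + 186).

440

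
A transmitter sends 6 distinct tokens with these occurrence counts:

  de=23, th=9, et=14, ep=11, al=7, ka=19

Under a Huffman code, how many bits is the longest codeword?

3

Merge the two lowest-weight nodes at each step:
merge al(7) and th(9): 16
merge ep(11) and et(14): 25
merge 16 and ka(19): 35
merge de(23) and 25: 48
merge 35 and 48: 83
Maximum depth reached is 3.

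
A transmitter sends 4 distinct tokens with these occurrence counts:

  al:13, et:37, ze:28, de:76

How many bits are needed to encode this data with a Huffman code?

Build the Huffman tree bottom-up:
al(13) + ze(28) → 41
et(37) + 41 → 78
de(76) + 78 → 154
Each symbol's bit-cost is frequency × depth; summing gives 273 bits (equivalently 41 + 78 + 154).

273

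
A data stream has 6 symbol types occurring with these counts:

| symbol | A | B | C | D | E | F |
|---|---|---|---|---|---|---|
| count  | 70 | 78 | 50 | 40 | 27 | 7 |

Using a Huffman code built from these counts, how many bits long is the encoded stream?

652

Greedily combine the two least-frequent nodes:
F(7) + E(27) → 34
34 + D(40) → 74
C(50) + A(70) → 120
74 + B(78) → 152
120 + 152 → 272
Each symbol's bit-cost is frequency × depth; summing gives 652 bits (equivalently 34 + 74 + 120 + 152 + 272).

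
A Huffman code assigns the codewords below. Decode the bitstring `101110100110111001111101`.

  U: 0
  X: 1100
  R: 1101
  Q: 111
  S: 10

Read left to right; each codeword is recognised as soon as it completes (prefix code):
  10→S | 111→Q | 0→U | 10→S | 0→U | 1101→R | 1100→X | 111→Q | 1101→R
Decoded message: SQUSURXQR

SQUSURXQR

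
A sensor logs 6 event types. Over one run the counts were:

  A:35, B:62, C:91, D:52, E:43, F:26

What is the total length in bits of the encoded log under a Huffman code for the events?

Build the Huffman tree bottom-up:
combine F(26), A(35) → 61
combine E(43), D(52) → 95
combine 61, B(62) → 123
combine C(91), 95 → 186
combine 123, 186 → 309
The encoded length is the sum of every internal node's weight: 61 + 95 + 123 + 186 + 309 = 774 bits.

774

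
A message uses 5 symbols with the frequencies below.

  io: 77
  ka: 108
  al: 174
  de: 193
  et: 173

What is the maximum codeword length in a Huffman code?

3

Merge the two lowest-weight nodes at each step:
merge io(77) and ka(108): 185
merge et(173) and al(174): 347
merge 185 and de(193): 378
merge 347 and 378: 725
The first pair merged (io, ka) ends up deepest, at depth 3.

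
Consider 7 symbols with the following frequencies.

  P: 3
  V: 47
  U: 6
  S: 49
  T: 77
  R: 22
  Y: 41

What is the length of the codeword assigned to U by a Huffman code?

5

Repeatedly merge the two smallest:
merge P(3) and U(6): 9
merge 9 and R(22): 31
merge 31 and Y(41): 72
merge V(47) and S(49): 96
merge 72 and T(77): 149
merge 96 and 149: 245
U sits 5 levels below the root, so its codeword is 5 bits.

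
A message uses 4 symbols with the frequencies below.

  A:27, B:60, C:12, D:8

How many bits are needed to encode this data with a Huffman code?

Greedily combine the two least-frequent nodes:
combine D(8), C(12) → 20
combine 20, A(27) → 47
combine 47, B(60) → 107
The encoded length is the sum of every internal node's weight: 20 + 47 + 107 = 174 bits.

174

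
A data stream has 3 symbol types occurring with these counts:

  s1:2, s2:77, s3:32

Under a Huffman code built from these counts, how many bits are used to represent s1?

2

Huffman merges, smallest pair first:
merge s1(2) and s3(32): 34
merge 34 and s2(77): 111
The subtree containing s1 is merged 2 times, so code length = 2.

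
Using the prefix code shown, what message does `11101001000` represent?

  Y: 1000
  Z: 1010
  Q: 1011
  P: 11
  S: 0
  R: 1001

PZSY

Read left to right; each codeword is recognised as soon as it completes (prefix code):
  11→P | 1010→Z | 0→S | 1000→Y
Decoded message: PZSY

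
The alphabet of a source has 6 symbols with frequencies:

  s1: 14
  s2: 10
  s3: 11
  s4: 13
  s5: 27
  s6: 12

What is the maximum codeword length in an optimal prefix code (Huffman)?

Merge the two lowest-weight nodes at each step:
s2(10) + s3(11) → 21
s6(12) + s4(13) → 25
s1(14) + 21 → 35
25 + s5(27) → 52
35 + 52 → 87
The first pair merged (s2, s3) ends up deepest, at depth 3.

3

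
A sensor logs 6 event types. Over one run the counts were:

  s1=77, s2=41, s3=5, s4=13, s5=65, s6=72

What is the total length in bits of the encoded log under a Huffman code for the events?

623

Merge the two smallest weights repeatedly:
combine s3(5), s4(13) → 18
combine 18, s2(41) → 59
combine 59, s5(65) → 124
combine s6(72), s1(77) → 149
combine 124, 149 → 273
Total encoded bits = sum of merged weights = 18 + 59 + 124 + 149 + 273 = 623.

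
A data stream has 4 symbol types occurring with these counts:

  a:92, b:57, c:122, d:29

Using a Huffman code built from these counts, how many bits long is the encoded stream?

Build the Huffman tree bottom-up:
combine d(29), b(57) → 86
combine 86, a(92) → 178
combine c(122), 178 → 300
Each symbol's bit-cost is frequency × depth; summing gives 564 bits (equivalently 86 + 178 + 300).

564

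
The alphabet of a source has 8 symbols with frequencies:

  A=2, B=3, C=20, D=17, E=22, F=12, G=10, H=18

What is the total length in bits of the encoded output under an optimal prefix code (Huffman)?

Merge the two smallest weights repeatedly:
merge A(2) and B(3): 5
merge 5 and G(10): 15
merge F(12) and 15: 27
merge D(17) and H(18): 35
merge C(20) and E(22): 42
merge 27 and 35: 62
merge 42 and 62: 104
The encoded length is the sum of every internal node's weight: 5 + 15 + 27 + 35 + 42 + 62 + 104 = 290 bits.

290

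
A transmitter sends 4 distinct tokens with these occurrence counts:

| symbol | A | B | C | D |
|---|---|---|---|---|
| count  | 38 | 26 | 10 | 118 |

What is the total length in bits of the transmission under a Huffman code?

302

Greedily combine the two least-frequent nodes:
C(10) + B(26) → 36
36 + A(38) → 74
74 + D(118) → 192
Total encoded bits = sum of merged weights = 36 + 74 + 192 = 302.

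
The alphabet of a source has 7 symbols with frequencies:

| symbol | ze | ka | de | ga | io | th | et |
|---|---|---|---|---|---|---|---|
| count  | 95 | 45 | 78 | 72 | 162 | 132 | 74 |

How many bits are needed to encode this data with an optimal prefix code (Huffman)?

1797

Build the Huffman tree bottom-up:
merge ka(45) and ga(72): 117
merge et(74) and de(78): 152
merge ze(95) and 117: 212
merge th(132) and 152: 284
merge io(162) and 212: 374
merge 284 and 374: 658
Total encoded bits = sum of merged weights = 117 + 152 + 212 + 284 + 374 + 658 = 1797.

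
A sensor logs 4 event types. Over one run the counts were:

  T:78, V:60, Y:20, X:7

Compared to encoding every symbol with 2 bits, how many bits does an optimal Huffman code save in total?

Fixed-length: 2 bits × 165 symbols = 330 bits.
Huffman merges:
merge X(7) and Y(20): 27
merge 27 and V(60): 87
merge T(78) and 87: 165
Huffman total = 27 + 87 + 165 = 279 bits.
Saving = 330 − 279 = 51 bits.

51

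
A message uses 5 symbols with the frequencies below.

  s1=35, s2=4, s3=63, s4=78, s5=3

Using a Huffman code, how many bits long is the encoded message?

337

Greedily combine the two least-frequent nodes:
merge s5(3) and s2(4): 7
merge 7 and s1(35): 42
merge 42 and s3(63): 105
merge s4(78) and 105: 183
Each symbol's bit-cost is frequency × depth; summing gives 337 bits (equivalently 7 + 42 + 105 + 183).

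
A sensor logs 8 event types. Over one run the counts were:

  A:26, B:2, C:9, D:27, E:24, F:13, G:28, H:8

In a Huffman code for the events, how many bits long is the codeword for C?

4

Huffman merges, smallest pair first:
merge B(2) and H(8): 10
merge C(9) and 10: 19
merge F(13) and 19: 32
merge E(24) and A(26): 50
merge D(27) and G(28): 55
merge 32 and 50: 82
merge 55 and 82: 137
The subtree containing C is merged 4 times, so code length = 4.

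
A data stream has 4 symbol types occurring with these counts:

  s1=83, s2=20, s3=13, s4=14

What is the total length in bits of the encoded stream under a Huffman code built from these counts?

204

Merge the two smallest weights repeatedly:
combine s3(13), s4(14) → 27
combine s2(20), 27 → 47
combine 47, s1(83) → 130
Each symbol's bit-cost is frequency × depth; summing gives 204 bits (equivalently 27 + 47 + 130).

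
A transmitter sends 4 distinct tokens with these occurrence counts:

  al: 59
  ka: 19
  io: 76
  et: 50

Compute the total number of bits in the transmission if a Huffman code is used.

Greedily combine the two least-frequent nodes:
merge ka(19) and et(50): 69
merge al(59) and 69: 128
merge io(76) and 128: 204
The encoded length is the sum of every internal node's weight: 69 + 128 + 204 = 401 bits.

401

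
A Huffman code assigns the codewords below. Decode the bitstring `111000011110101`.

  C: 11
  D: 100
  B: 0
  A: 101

Read left to right; each codeword is recognised as soon as it completes (prefix code):
  11→C | 100→D | 0→B | 0→B | 11→C | 11→C | 0→B | 101→A
Decoded message: CDBBCCBA

CDBBCCBA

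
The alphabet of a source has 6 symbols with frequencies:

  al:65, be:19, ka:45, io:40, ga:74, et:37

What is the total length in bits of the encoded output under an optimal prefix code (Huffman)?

701

Merge the two smallest weights repeatedly:
merge be(19) and et(37): 56
merge io(40) and ka(45): 85
merge 56 and al(65): 121
merge ga(74) and 85: 159
merge 121 and 159: 280
Each symbol's bit-cost is frequency × depth; summing gives 701 bits (equivalently 56 + 85 + 121 + 159 + 280).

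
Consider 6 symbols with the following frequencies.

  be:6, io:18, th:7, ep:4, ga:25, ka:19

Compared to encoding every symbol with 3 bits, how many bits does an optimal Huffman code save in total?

Fixed-length: 3 bits × 79 symbols = 237 bits.
Huffman merges:
ep(4) + be(6) → 10
th(7) + 10 → 17
17 + io(18) → 35
ka(19) + ga(25) → 44
35 + 44 → 79
Huffman total = 10 + 17 + 35 + 44 + 79 = 185 bits.
Saving = 237 − 185 = 52 bits.

52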